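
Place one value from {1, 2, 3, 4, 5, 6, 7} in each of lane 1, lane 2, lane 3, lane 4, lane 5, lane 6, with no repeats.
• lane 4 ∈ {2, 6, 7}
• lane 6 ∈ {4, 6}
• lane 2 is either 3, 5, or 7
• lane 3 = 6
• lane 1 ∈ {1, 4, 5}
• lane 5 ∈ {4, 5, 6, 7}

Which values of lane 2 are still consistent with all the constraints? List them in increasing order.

lane 3 must be 6 (only option left). Remove 6 from lane 4, lane 5, lane 6.
lane 6 must be 4 (only option left). So lane 1, lane 5 can't be 4.
No further eliminations apply; lane 2 can still be any of 3, 5, 7.

3, 5, 7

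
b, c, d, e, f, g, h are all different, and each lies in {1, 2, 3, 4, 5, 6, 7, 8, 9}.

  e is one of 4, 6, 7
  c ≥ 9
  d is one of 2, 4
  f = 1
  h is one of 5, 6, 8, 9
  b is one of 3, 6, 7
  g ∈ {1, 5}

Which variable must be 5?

c must be 9 (only option left). So h can't be 9.
f has just one choice, so f = 1. So g can't be 1.
So 5 goes to g.

g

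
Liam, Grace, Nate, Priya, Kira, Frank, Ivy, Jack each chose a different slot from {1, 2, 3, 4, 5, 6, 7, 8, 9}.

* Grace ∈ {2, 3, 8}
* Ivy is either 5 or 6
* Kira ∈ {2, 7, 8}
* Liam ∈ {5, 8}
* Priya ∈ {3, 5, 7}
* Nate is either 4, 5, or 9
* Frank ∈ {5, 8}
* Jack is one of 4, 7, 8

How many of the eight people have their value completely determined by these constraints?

3

The 8 variables together cover exactly {2, 3, 4, 5, 6, 7, 8, 9} — 8 values for 8 variables — and 6 appears only in Ivy's list, so Ivy = 6.
The 7 still-open variables draw from only 7 values {2, 3, 4, 5, 7, 8, 9}, so each is used; only Nate can be 9, hence Nate = 9.
The 6 still-open variables together cover exactly {2, 3, 4, 5, 7, 8} — 6 values for 6 variables — and 4 appears only in Jack's list, so Jack = 4.
Liam and Frank share exactly the 2 values {5, 8}; by pigeonhole those values go to them, so strike 5, 8 from Grace, Priya, Kira.
Determined: Nate=9, Ivy=6, Jack=4. The other people each still have more than one consistent value. That makes 3.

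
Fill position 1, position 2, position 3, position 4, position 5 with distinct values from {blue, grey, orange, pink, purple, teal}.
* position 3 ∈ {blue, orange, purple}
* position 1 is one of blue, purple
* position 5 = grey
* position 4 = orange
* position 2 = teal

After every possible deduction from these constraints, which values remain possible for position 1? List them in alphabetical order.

position 2's domain is down to {teal}, so position 2 = teal.
position 4's domain is down to {orange}, so position 4 = orange. Remove orange from position 3.
position 5 has just one choice, so position 5 = grey.
No further eliminations apply; position 1 can still be any of blue, purple.

blue, purple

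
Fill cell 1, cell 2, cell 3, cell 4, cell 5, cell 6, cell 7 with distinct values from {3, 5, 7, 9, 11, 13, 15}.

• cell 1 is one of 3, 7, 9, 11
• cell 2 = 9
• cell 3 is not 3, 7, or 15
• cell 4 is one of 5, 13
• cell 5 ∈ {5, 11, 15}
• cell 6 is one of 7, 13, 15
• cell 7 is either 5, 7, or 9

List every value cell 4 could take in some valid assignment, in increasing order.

5, 13

cell 2 has just one choice, so cell 2 = 9. Remove 9 from cell 1, cell 3, cell 7.
Among the 6 still-open variables, 3 fits only cell 1 (and all 6 values in {3, 5, 7, 11, 13, 15} must be used), so cell 1 = 3.
No further eliminations apply; cell 4 can still be any of 5, 13.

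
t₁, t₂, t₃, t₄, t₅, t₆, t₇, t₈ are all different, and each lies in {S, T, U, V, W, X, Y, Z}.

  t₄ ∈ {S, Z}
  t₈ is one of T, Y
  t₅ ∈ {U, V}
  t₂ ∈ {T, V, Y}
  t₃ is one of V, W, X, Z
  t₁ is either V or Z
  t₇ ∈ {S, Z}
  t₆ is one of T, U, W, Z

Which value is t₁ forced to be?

V

Among the 8 variables, X fits only t₃ (and all 8 values in {S, T, U, V, W, X, Y, Z} must be used), so t₃ = X.
Among the 7 still-open variables, W fits only t₆ (and all 7 values in {S, T, U, V, W, Y, Z} must be used), so t₆ = W.
Among the 6 still-open variables, U fits only t₅ (and all 6 values in {S, T, U, V, Y, Z} must be used), so t₅ = U.
t₄ and t₇ share exactly the 2 values {S, Z}; by pigeonhole those values go to them, so strike S, Z from t₁.
So t₁ = V.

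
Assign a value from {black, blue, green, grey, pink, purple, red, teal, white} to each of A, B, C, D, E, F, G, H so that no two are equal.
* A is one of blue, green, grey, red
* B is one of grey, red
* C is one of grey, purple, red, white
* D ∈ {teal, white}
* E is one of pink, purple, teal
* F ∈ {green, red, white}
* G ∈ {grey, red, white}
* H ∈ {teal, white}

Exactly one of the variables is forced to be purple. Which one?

Among the 8 variables, blue fits only A (and all 8 values in {blue, green, grey, pink, purple, red, teal, white} must be used), so A = blue.
The 7 still-open variables draw from only 7 values {green, grey, pink, purple, red, teal, white}, so each is used; only F can be green, hence F = green.
The 6 still-open variables together cover exactly {grey, pink, purple, red, teal, white} — 6 values for 6 variables — and pink appears only in E's list, so E = pink.
The 5 still-open variables together cover exactly {grey, purple, red, teal, white} — 5 values for 5 variables — and purple appears only in C's list, so C = purple.

C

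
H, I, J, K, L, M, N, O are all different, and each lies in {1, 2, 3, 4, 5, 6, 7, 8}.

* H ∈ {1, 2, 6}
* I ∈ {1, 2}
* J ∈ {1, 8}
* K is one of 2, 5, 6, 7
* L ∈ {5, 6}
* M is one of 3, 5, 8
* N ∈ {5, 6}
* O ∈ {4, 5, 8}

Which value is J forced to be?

8

The 8 variables together cover exactly {1, 2, 3, 4, 5, 6, 7, 8} — 8 values for 8 variables — and 3 appears only in M's list, so M = 3.
The 7 still-open variables together cover exactly {1, 2, 4, 5, 6, 7, 8} — 7 values for 7 variables — and 4 appears only in O's list, so O = 4.
The 6 still-open variables draw from only 6 values {1, 2, 5, 6, 7, 8}, so each is used; only K can be 7, hence K = 7.
Among the 5 still-open variables, 8 fits only J (and all 5 values in {1, 2, 5, 6, 8} must be used), so J = 8.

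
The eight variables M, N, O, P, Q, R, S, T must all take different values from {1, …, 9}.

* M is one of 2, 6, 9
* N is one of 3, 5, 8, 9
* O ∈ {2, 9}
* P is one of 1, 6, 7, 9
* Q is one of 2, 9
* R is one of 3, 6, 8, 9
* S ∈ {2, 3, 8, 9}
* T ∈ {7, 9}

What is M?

6

Among the 8 variables, 1 fits only P (and all 8 values in {1, 2, 3, 5, 6, 7, 8, 9} must be used), so P = 1.
The 7 still-open variables together cover exactly {2, 3, 5, 6, 7, 8, 9} — 7 values for 7 variables — and 5 appears only in N's list, so N = 5.
The 6 still-open variables together cover exactly {2, 3, 6, 7, 8, 9} — 6 values for 6 variables — and 7 appears only in T's list, so T = 7.
The 2 variables O and Q are confined to {2, 9}, which locks those values in; drop them from M, R, S.
So M = 6.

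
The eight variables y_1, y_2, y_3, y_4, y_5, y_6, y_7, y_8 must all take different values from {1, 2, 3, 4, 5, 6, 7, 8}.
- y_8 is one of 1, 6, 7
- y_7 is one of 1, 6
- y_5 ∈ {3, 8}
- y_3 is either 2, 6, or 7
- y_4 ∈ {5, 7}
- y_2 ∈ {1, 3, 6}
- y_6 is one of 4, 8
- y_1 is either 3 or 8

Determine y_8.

7

The 8 variables draw from only 8 values {1, 2, 3, 4, 5, 6, 7, 8}, so each is used; only y_3 can be 2, hence y_3 = 2.
The 7 still-open variables draw from only 7 values {1, 3, 4, 5, 6, 7, 8}, so each is used; only y_6 can be 4, hence y_6 = 4.
The 6 still-open variables draw from only 6 values {1, 3, 5, 6, 7, 8}, so each is used; only y_4 can be 5, hence y_4 = 5.
Among the 5 still-open variables, 7 fits only y_8 (and all 5 values in {1, 3, 6, 7, 8} must be used), so y_8 = 7.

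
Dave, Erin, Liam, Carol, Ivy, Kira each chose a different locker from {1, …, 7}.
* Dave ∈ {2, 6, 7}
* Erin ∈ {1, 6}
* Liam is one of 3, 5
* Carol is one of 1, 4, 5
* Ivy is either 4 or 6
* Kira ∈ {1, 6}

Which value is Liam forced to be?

Erin and Kira share exactly the 2 values {1, 6}; by pigeonhole those values go to them, so strike 1, 6 from Dave, Carol, Ivy.
Ivy has just one choice, so Ivy = 4. So Carol can't be 4.
Carol must be 5 (only option left). Strike 5 from Liam.
So Liam = 3.

3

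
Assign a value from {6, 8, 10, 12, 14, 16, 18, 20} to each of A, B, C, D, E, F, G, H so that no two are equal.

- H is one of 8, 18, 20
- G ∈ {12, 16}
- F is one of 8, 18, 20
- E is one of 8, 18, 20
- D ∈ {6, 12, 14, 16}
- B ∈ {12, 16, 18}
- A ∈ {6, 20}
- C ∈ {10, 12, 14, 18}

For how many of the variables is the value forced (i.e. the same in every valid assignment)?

3

The 8 variables draw from only 8 values {6, 8, 10, 12, 14, 16, 18, 20}, so each is used; only C can be 10, hence C = 10.
The 7 still-open variables together cover exactly {6, 8, 12, 14, 16, 18, 20} — 7 values for 7 variables — and 14 appears only in D's list, so D = 14.
Among the 6 still-open variables, 6 fits only A (and all 6 values in {6, 8, 12, 16, 18, 20} must be used), so A = 6.
The 3 variables E, F, H are confined to {8, 18, 20}, which locks those values in; drop them from B.
Determined: A=6, C=10, D=14. The other variables each still have more than one consistent value. That makes 3.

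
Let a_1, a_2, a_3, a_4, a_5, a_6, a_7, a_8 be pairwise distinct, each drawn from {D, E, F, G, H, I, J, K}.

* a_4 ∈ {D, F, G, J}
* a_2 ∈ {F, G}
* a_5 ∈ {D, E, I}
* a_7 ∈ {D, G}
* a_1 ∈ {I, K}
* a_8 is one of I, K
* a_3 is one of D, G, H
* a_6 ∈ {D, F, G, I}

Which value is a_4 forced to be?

The 8 variables together cover exactly {D, E, F, G, H, I, J, K} — 8 values for 8 variables — and E appears only in a_5's list, so a_5 = E.
The 7 still-open variables together cover exactly {D, F, G, H, I, J, K} — 7 values for 7 variables — and H appears only in a_3's list, so a_3 = H.
The 6 still-open variables together cover exactly {D, F, G, I, J, K} — 6 values for 6 variables — and J appears only in a_4's list, so a_4 = J.

J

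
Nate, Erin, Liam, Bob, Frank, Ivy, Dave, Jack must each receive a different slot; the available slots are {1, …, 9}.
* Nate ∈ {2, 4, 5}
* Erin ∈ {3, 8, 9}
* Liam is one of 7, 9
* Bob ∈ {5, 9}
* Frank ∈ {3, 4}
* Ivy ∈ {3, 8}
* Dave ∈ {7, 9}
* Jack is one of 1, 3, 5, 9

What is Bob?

5

Among the 8 variables, 1 fits only Jack (and all 8 values in {1, 2, 3, 4, 5, 7, 8, 9} must be used), so Jack = 1.
The 7 still-open variables together cover exactly {2, 3, 4, 5, 7, 8, 9} — 7 values for 7 variables — and 2 appears only in Nate's list, so Nate = 2.
The 6 still-open variables draw from only 6 values {3, 4, 5, 7, 8, 9}, so each is used; only Frank can be 4, hence Frank = 4.
The 5 still-open variables draw from only 5 values {3, 5, 7, 8, 9}, so each is used; only Bob can be 5, hence Bob = 5.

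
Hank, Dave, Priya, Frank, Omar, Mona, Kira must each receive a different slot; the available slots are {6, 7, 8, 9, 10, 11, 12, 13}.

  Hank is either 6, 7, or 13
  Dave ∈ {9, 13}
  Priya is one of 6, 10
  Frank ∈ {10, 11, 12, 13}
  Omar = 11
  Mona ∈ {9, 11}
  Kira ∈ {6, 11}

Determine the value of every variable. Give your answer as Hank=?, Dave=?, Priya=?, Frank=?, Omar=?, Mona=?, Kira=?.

Omar has just one choice, so Omar = 11. So Frank, Mona, Kira can't be 11.
Mona's domain is down to {9}, so Mona = 9. Eliminate 9 elsewhere: Dave.
That leaves Kira = 6. Remove 6 from Hank, Priya.
Dave must be 13 (only option left). Remove 13 from Hank, Frank.
Priya must be 10 (only option left). So Frank can't be 10.
Frank must be 12 (only option left).
That leaves Hank = 7.

Hank=7, Dave=13, Priya=10, Frank=12, Omar=11, Mona=9, Kira=6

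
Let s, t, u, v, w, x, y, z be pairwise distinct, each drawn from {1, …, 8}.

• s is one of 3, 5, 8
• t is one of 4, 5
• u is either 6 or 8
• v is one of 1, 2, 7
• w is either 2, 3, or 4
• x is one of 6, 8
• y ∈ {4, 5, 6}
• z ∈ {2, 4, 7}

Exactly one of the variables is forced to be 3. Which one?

s

The 8 variables together cover exactly {1, 2, 3, 4, 5, 6, 7, 8} — 8 values for 8 variables — and 1 appears only in v's list, so v = 1.
The 7 still-open variables draw from only 7 values {2, 3, 4, 5, 6, 7, 8}, so each is used; only z can be 7, hence z = 7.
The 6 still-open variables draw from only 6 values {2, 3, 4, 5, 6, 8}, so each is used; only w can be 2, hence w = 2.
Among the 5 still-open variables, 3 fits only s (and all 5 values in {3, 4, 5, 6, 8} must be used), so s = 3.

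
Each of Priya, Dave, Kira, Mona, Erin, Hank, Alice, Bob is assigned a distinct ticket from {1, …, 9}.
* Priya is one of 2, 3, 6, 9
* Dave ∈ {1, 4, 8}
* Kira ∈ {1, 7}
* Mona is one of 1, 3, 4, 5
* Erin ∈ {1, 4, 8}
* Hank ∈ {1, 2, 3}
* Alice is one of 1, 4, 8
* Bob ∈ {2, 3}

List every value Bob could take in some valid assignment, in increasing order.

2, 3

Dave, Erin, Alice share exactly the 3 values {1, 4, 8}; by pigeonhole those values go to them, so strike 1, 4, 8 from Kira, Mona, Hank.
Kira's domain is down to {7}, so Kira = 7.
Hank and Bob between them cover only {2, 3} — a naked pair. Remove those values from Priya, Mona.
Mona has just one choice, so Mona = 5.
No further eliminations apply; Bob can still be any of 2, 3.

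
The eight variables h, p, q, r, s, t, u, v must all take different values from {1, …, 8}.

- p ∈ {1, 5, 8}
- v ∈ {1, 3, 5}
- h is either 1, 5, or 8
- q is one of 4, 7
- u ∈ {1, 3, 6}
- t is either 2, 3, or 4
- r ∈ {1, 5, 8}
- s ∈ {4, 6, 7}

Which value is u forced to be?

The 8 variables draw from only 8 values {1, 2, 3, 4, 5, 6, 7, 8}, so each is used; only t can be 2, hence t = 2.
h, p, r share exactly the 3 values {1, 5, 8}; by pigeonhole those values go to them, so strike 1, 5, 8 from u, v.
v has just one choice, so v = 3. Remove 3 from u.
So u = 6.

6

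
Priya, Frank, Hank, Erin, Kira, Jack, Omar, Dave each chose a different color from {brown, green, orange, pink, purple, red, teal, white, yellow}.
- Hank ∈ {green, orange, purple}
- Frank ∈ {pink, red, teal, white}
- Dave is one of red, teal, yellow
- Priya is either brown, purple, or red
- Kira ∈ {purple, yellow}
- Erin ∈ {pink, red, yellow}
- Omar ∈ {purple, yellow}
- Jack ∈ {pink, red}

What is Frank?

The 2 variables Kira and Omar are confined to {purple, yellow}, which locks those values in; drop them from Priya, Hank, Erin, Dave.
The 2 variables Erin and Jack are confined to {pink, red}, which locks those values in; drop them from Priya, Frank, Dave.
That leaves Priya = brown.
Dave has just one choice, so Dave = teal. Eliminate teal elsewhere: Frank.
So Frank = white.

white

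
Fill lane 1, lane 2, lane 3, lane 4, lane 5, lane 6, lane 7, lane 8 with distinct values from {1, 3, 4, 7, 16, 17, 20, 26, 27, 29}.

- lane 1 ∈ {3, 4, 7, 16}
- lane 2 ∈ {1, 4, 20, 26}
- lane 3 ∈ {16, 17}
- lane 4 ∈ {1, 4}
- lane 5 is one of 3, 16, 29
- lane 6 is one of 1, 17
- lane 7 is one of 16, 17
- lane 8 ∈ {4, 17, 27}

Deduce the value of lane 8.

27

The 2 variables lane 3 and lane 7 are confined to {16, 17}, which locks those values in; drop them from lane 1, lane 5, lane 6, lane 8.
lane 6 must be 1 (only option left). Strike 1 from lane 2, lane 4.
lane 4 must be 4 (only option left). So lane 1, lane 2, lane 8 can't be 4.
So lane 8 = 27.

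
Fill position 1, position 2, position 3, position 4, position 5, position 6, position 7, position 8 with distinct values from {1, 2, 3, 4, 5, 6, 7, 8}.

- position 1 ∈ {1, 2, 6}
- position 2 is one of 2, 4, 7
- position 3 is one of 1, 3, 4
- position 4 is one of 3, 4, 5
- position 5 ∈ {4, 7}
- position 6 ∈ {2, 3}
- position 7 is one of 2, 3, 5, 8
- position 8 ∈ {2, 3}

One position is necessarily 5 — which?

The 8 variables draw from only 8 values {1, 2, 3, 4, 5, 6, 7, 8}, so each is used; only position 1 can be 6, hence position 1 = 6.
The 7 still-open variables draw from only 7 values {1, 2, 3, 4, 5, 7, 8}, so each is used; only position 3 can be 1, hence position 3 = 1.
The 6 still-open variables draw from only 6 values {2, 3, 4, 5, 7, 8}, so each is used; only position 7 can be 8, hence position 7 = 8.
Among the 5 still-open variables, 5 fits only position 4 (and all 5 values in {2, 3, 4, 5, 7} must be used), so position 4 = 5.

position 4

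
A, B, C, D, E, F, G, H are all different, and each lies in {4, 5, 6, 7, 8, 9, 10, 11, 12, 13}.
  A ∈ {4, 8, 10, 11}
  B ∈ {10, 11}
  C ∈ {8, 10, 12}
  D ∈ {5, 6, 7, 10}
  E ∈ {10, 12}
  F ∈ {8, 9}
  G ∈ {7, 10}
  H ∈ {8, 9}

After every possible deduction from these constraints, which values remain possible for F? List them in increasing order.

The 2 variables F and H are confined to {8, 9}, which locks those values in; drop them from A, C.
C and E share exactly the 2 values {10, 12}; by pigeonhole those values go to them, so strike 10, 12 from A, B, D, G.
B's domain is down to {11}, so B = 11. Remove 11 from A.
G's domain is down to {7}, so G = 7. So D can't be 7.
A has just one choice, so A = 4.
No further eliminations apply; F can still be any of 8, 9.

8, 9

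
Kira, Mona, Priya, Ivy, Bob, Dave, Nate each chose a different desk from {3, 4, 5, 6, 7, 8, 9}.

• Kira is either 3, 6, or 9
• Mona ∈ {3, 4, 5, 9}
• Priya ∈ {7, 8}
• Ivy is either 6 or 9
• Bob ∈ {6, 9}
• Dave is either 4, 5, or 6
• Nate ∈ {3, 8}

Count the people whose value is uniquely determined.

3

The 7 variables draw from only 7 values {3, 4, 5, 6, 7, 8, 9}, so each is used; only Priya can be 7, hence Priya = 7.
Among the 6 still-open variables, 8 fits only Nate (and all 6 values in {3, 4, 5, 6, 8, 9} must be used), so Nate = 8.
Ivy and Bob between them cover only {6, 9} — a naked pair. Remove those values from Kira, Mona, Dave.
Kira must be 3 (only option left). Remove 3 from Mona.
Determined: Kira=3, Priya=7, Nate=8. The other people each still have more than one consistent value. That makes 3.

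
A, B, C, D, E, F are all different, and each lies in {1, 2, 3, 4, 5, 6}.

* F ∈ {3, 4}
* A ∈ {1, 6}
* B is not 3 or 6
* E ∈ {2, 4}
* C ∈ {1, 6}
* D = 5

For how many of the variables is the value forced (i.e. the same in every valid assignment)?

2

D must be 5 (only option left). Strike 5 from B.
The 5 still-open variables together cover exactly {1, 2, 3, 4, 6} — 5 values for 5 variables — and 3 appears only in F's list, so F = 3.
A and C between them cover only {1, 6} — a naked pair. Remove those values from B.
Determined: D=5, F=3. The other variables each still have more than one consistent value. That makes 2.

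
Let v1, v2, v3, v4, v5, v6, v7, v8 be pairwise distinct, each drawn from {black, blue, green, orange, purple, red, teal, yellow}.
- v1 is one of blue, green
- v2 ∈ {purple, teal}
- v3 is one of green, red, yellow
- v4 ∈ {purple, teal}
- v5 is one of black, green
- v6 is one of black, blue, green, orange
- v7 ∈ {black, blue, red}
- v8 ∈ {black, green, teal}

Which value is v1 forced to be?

Among the 8 variables, orange fits only v6 (and all 8 values in {black, blue, green, orange, purple, red, teal, yellow} must be used), so v6 = orange.
The 7 still-open variables together cover exactly {black, blue, green, purple, red, teal, yellow} — 7 values for 7 variables — and yellow appears only in v3's list, so v3 = yellow.
Among the 6 still-open variables, red fits only v7 (and all 6 values in {black, blue, green, purple, red, teal} must be used), so v7 = red.
Among the 5 still-open variables, blue fits only v1 (and all 5 values in {black, blue, green, purple, teal} must be used), so v1 = blue.

blue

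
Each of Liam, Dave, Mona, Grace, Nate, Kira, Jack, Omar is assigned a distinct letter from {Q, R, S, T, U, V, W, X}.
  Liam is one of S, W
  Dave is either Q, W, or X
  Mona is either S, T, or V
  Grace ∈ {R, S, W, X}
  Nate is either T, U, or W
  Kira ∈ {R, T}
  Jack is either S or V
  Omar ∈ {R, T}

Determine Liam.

Among the 8 variables, Q fits only Dave (and all 8 values in {Q, R, S, T, U, V, W, X} must be used), so Dave = Q.
The 7 still-open variables together cover exactly {R, S, T, U, V, W, X} — 7 values for 7 variables — and U appears only in Nate's list, so Nate = U.
Among the 6 still-open variables, X fits only Grace (and all 6 values in {R, S, T, V, W, X} must be used), so Grace = X.
The 5 still-open variables draw from only 5 values {R, S, T, V, W}, so each is used; only Liam can be W, hence Liam = W.

W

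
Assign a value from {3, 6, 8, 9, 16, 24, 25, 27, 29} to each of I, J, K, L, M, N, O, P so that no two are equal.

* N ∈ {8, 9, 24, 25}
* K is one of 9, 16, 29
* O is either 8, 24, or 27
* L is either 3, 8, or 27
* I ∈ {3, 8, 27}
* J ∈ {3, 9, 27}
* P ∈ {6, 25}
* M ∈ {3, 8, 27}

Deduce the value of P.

6

I, L, M share exactly the 3 values {3, 8, 27}; by pigeonhole those values go to them, so strike 3, 8, 27 from J, N, O.
That leaves J = 9. Eliminate 9 elsewhere: K, N.
That leaves O = 24. Strike 24 from N.
That leaves N = 25. Remove 25 from P.
So P = 6.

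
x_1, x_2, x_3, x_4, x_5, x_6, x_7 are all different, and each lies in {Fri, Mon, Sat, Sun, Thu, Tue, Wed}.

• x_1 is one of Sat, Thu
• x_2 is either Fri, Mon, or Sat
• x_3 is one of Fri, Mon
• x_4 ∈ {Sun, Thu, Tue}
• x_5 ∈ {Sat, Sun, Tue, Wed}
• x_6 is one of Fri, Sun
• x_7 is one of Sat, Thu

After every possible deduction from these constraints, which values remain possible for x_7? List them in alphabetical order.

Among the 7 variables, Wed fits only x_5 (and all 7 values in {Fri, Mon, Sat, Sun, Thu, Tue, Wed} must be used), so x_5 = Wed.
The 6 still-open variables draw from only 6 values {Fri, Mon, Sat, Sun, Thu, Tue}, so each is used; only x_4 can be Tue, hence x_4 = Tue.
Among the 5 still-open variables, Sun fits only x_6 (and all 5 values in {Fri, Mon, Sat, Sun, Thu} must be used), so x_6 = Sun.
x_1 and x_7 share exactly the 2 values {Sat, Thu}; by pigeonhole those values go to them, so strike Sat, Thu from x_2.
No further eliminations apply; x_7 can still be any of Sat, Thu.

Sat, Thu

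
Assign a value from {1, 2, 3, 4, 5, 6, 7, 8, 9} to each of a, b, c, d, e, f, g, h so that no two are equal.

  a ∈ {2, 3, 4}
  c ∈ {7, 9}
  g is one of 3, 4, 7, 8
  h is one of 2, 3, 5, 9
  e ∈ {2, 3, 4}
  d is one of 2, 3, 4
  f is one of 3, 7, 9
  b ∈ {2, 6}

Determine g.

8

Among the 8 variables, 5 fits only h (and all 8 values in {2, 3, 4, 5, 6, 7, 8, 9} must be used), so h = 5.
Among the 7 still-open variables, 6 fits only b (and all 7 values in {2, 3, 4, 6, 7, 8, 9} must be used), so b = 6.
The 6 still-open variables draw from only 6 values {2, 3, 4, 7, 8, 9}, so each is used; only g can be 8, hence g = 8.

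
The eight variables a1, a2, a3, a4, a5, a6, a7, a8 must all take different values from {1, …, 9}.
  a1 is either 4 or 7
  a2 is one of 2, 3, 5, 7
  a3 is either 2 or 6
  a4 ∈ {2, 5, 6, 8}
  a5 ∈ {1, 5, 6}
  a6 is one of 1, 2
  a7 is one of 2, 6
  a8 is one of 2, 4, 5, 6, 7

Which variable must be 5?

a5

Among the 8 variables, 3 fits only a2 (and all 8 values in {1, 2, 3, 4, 5, 6, 7, 8} must be used), so a2 = 3.
The 7 still-open variables together cover exactly {1, 2, 4, 5, 6, 7, 8} — 7 values for 7 variables — and 8 appears only in a4's list, so a4 = 8.
a3 and a7 between them cover only {2, 6} — a naked pair. Remove those values from a5, a6, a8.
a6 must be 1 (only option left). Eliminate 1 elsewhere: a5.
So 5 goes to a5.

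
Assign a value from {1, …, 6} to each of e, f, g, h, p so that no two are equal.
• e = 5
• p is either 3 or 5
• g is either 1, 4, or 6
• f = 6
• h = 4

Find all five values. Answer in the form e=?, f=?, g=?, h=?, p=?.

e=5, f=6, g=1, h=4, p=3

e must be 5 (only option left). Remove 5 from p.
That leaves f = 6. Remove 6 from g.
That leaves h = 4. Strike 4 from g.
p has just one choice, so p = 3.
g must be 1 (only option left).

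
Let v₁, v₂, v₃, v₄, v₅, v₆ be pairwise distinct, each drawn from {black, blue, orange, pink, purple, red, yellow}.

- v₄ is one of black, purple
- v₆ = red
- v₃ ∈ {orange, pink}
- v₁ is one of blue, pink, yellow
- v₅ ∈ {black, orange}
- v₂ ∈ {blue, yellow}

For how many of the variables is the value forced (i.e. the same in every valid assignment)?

v₆ must be red (only option left).
Determined: v₆=red. The other variables each still have more than one consistent value. That makes 1.

1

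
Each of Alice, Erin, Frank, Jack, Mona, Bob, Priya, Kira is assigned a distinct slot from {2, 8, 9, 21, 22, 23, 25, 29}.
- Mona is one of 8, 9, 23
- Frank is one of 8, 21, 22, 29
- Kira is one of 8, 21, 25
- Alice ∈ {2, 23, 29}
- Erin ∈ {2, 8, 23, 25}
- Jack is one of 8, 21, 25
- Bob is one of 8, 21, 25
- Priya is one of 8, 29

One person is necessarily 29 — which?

Priya

The 8 variables together cover exactly {2, 8, 9, 21, 22, 23, 25, 29} — 8 values for 8 variables — and 9 appears only in Mona's list, so Mona = 9.
The 7 still-open variables together cover exactly {2, 8, 21, 22, 23, 25, 29} — 7 values for 7 variables — and 22 appears only in Frank's list, so Frank = 22.
Jack, Bob, Kira between them cover only {8, 21, 25} — a naked triple. Remove those values from Erin, Priya.
So 29 goes to Priya.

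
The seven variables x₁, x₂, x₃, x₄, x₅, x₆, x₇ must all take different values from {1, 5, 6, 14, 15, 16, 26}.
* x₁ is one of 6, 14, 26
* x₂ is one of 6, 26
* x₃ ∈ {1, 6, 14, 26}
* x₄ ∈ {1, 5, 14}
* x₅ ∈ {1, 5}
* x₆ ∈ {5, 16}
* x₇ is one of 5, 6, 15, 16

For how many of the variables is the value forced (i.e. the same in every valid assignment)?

2

The 7 variables draw from only 7 values {1, 5, 6, 14, 15, 16, 26}, so each is used; only x₇ can be 15, hence x₇ = 15.
The 6 still-open variables together cover exactly {1, 5, 6, 14, 16, 26} — 6 values for 6 variables — and 16 appears only in x₆'s list, so x₆ = 16.
Determined: x₆=16, x₇=15. The other variables each still have more than one consistent value. That makes 2.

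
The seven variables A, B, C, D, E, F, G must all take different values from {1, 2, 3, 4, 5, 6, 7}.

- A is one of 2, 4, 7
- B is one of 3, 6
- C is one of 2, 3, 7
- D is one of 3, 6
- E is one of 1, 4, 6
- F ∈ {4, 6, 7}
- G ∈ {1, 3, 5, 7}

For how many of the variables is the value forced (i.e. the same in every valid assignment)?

Among the 7 variables, 5 fits only G (and all 7 values in {1, 2, 3, 4, 5, 6, 7} must be used), so G = 5.
The 6 still-open variables together cover exactly {1, 2, 3, 4, 6, 7} — 6 values for 6 variables — and 1 appears only in E's list, so E = 1.
B and D between them cover only {3, 6} — a naked pair. Remove those values from C, F.
Determined: E=1, G=5. The other variables each still have more than one consistent value. That makes 2.

2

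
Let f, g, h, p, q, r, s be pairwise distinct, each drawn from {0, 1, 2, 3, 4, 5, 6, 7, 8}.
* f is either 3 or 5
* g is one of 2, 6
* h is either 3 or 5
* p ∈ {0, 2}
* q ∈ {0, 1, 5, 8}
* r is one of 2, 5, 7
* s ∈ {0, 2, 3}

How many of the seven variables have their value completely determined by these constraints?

f and h between them cover only {3, 5} — a naked pair. Remove those values from q, r, s.
p and s share exactly the 2 values {0, 2}; by pigeonhole those values go to them, so strike 0, 2 from g, q, r.
That leaves g = 6.
That leaves r = 7.
Determined: g=6, r=7. The other variables each still have more than one consistent value. That makes 2.

2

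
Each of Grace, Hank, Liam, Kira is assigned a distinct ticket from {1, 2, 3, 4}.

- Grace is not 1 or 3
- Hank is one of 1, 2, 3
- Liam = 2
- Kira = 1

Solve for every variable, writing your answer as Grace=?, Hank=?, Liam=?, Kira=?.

Liam has just one choice, so Liam = 2. Eliminate 2 elsewhere: Grace, Hank.
Kira must be 1 (only option left). Remove 1 from Hank.
Grace has just one choice, so Grace = 4.
Hank has just one choice, so Hank = 3.

Grace=4, Hank=3, Liam=2, Kira=1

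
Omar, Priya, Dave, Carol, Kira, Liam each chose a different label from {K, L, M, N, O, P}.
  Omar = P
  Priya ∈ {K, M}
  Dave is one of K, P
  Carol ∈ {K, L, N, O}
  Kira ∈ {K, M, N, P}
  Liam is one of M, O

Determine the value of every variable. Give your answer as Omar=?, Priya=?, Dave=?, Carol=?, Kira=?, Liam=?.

Omar=P, Priya=M, Dave=K, Carol=L, Kira=N, Liam=O

Omar must be P (only option left). Eliminate P elsewhere: Dave, Kira.
Dave's domain is down to {K}, so Dave = K. Remove K from Priya, Carol, Kira.
Priya has just one choice, so Priya = M. So Kira, Liam can't be M.
Kira must be N (only option left). Remove N from Carol.
Liam's domain is down to {O}, so Liam = O. Eliminate O elsewhere: Carol.
Carol must be L (only option left).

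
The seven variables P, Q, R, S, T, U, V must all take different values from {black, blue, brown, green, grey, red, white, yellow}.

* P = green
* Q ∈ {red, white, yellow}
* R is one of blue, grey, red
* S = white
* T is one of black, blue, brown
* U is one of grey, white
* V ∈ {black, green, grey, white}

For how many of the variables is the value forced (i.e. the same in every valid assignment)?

4

P must be green (only option left). Strike green from V.
That leaves S = white. So Q, U, V can't be white.
U has just one choice, so U = grey. Strike grey from R, V.
V has just one choice, so V = black. Strike black from T.
Determined: P=green, S=white, U=grey, V=black. The other variables each still have more than one consistent value. That makes 4.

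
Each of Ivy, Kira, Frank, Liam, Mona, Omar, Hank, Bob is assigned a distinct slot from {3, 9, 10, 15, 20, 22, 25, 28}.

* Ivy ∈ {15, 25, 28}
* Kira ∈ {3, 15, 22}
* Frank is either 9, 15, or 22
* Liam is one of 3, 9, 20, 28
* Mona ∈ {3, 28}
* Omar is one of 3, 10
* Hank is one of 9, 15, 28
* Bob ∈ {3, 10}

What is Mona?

Among the 8 variables, 20 fits only Liam (and all 8 values in {3, 9, 10, 15, 20, 22, 25, 28} must be used), so Liam = 20.
The 7 still-open variables draw from only 7 values {3, 9, 10, 15, 22, 25, 28}, so each is used; only Ivy can be 25, hence Ivy = 25.
Omar and Bob share exactly the 2 values {3, 10}; by pigeonhole those values go to them, so strike 3, 10 from Kira, Mona.
So Mona = 28.

28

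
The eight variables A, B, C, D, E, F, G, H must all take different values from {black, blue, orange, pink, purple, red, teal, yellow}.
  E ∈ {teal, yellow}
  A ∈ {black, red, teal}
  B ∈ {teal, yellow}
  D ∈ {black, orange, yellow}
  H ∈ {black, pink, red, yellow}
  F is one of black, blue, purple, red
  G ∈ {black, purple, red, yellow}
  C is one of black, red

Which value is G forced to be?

Among the 8 variables, blue fits only F (and all 8 values in {black, blue, orange, pink, purple, red, teal, yellow} must be used), so F = blue.
The 7 still-open variables together cover exactly {black, orange, pink, purple, red, teal, yellow} — 7 values for 7 variables — and orange appears only in D's list, so D = orange.
The 6 still-open variables together cover exactly {black, pink, purple, red, teal, yellow} — 6 values for 6 variables — and pink appears only in H's list, so H = pink.
The 5 still-open variables together cover exactly {black, purple, red, teal, yellow} — 5 values for 5 variables — and purple appears only in G's list, so G = purple.

purple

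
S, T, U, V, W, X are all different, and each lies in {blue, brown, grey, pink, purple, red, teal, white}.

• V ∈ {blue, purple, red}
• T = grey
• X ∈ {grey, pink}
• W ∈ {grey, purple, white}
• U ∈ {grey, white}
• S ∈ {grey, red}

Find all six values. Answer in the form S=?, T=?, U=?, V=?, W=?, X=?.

S=red, T=grey, U=white, V=blue, W=purple, X=pink

T has just one choice, so T = grey. Remove grey from S, U, W, X.
That leaves U = white. Eliminate white elsewhere: W.
W has just one choice, so W = purple. Strike purple from V.
X has just one choice, so X = pink.
S must be red (only option left). So V can't be red.
That leaves V = blue.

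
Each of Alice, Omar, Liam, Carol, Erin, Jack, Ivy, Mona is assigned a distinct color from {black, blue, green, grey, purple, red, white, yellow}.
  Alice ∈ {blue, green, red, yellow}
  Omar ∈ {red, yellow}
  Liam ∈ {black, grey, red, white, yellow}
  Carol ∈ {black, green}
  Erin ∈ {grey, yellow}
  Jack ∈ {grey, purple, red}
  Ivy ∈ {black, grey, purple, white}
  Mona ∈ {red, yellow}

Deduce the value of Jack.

The 8 variables together cover exactly {black, blue, green, grey, purple, red, white, yellow} — 8 values for 8 variables — and blue appears only in Alice's list, so Alice = blue.
The 7 still-open variables draw from only 7 values {black, green, grey, purple, red, white, yellow}, so each is used; only Carol can be green, hence Carol = green.
Omar and Mona between them cover only {red, yellow} — a naked pair. Remove those values from Liam, Erin, Jack.
Erin's domain is down to {grey}, so Erin = grey. Strike grey from Liam, Jack, Ivy.
So Jack = purple.

purple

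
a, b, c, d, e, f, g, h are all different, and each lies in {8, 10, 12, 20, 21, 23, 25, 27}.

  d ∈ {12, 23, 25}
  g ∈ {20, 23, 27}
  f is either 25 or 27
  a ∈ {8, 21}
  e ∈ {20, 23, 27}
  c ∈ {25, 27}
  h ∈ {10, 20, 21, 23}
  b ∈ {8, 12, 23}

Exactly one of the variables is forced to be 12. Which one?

d

The 8 variables together cover exactly {8, 10, 12, 20, 21, 23, 25, 27} — 8 values for 8 variables — and 10 appears only in h's list, so h = 10.
The 7 still-open variables together cover exactly {8, 12, 20, 21, 23, 25, 27} — 7 values for 7 variables — and 21 appears only in a's list, so a = 21.
Among the 6 still-open variables, 8 fits only b (and all 6 values in {8, 12, 20, 23, 25, 27} must be used), so b = 8.
The 5 still-open variables draw from only 5 values {12, 20, 23, 25, 27}, so each is used; only d can be 12, hence d = 12.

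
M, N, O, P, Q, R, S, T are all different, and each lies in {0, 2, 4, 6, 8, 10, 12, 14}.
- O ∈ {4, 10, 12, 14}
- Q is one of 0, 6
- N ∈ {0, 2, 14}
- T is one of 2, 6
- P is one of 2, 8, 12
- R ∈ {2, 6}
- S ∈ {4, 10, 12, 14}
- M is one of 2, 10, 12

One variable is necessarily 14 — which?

The 8 variables draw from only 8 values {0, 2, 4, 6, 8, 10, 12, 14}, so each is used; only P can be 8, hence P = 8.
The 2 variables R and T are confined to {2, 6}, which locks those values in; drop them from M, N, Q.
Q has just one choice, so Q = 0. Remove 0 from N.
So 14 goes to N.

N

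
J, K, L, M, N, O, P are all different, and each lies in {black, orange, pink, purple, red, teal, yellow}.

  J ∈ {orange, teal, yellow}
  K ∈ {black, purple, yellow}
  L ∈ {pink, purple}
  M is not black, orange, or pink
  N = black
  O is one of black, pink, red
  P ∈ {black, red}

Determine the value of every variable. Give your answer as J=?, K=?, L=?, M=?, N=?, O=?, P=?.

N's domain is down to {black}, so N = black. Eliminate black elsewhere: K, O, P.
P has just one choice, so P = red. So M, O can't be red.
O has just one choice, so O = pink. So L can't be pink.
L has just one choice, so L = purple. Eliminate purple elsewhere: K, M.
K's domain is down to {yellow}, so K = yellow. Strike yellow from J, M.
M's domain is down to {teal}, so M = teal. Remove teal from J.
J has just one choice, so J = orange.

J=orange, K=yellow, L=purple, M=teal, N=black, O=pink, P=red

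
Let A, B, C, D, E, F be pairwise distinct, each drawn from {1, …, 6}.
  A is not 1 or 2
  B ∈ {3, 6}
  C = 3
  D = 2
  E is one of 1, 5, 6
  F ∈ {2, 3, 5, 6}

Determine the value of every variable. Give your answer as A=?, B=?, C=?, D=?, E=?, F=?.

A=4, B=6, C=3, D=2, E=1, F=5

C must be 3 (only option left). Remove 3 from A, B, F.
D must be 2 (only option left). Eliminate 2 elsewhere: F.
B must be 6 (only option left). Strike 6 from A, E, F.
F's domain is down to {5}, so F = 5. Eliminate 5 elsewhere: A, E.
A has just one choice, so A = 4.
E must be 1 (only option left).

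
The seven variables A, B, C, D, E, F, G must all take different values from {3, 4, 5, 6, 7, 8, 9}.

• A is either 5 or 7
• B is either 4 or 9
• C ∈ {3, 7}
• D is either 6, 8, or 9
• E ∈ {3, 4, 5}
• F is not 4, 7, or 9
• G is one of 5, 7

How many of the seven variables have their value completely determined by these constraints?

3

The 2 variables A and G are confined to {5, 7}, which locks those values in; drop them from C, E, F.
C's domain is down to {3}, so C = 3. Remove 3 from E, F.
E's domain is down to {4}, so E = 4. Strike 4 from B.
B's domain is down to {9}, so B = 9. Eliminate 9 elsewhere: D.
Determined: B=9, C=3, E=4. The other variables each still have more than one consistent value. That makes 3.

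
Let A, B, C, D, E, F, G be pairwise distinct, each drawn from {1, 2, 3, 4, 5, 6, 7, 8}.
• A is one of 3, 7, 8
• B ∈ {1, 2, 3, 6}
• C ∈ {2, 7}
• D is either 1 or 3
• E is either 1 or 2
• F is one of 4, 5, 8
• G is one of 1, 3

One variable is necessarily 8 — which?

A

D and G share exactly the 2 values {1, 3}; by pigeonhole those values go to them, so strike 1, 3 from A, B, E.
E has just one choice, so E = 2. So B, C can't be 2.
B's domain is down to {6}, so B = 6.
That leaves C = 7. Eliminate 7 elsewhere: A.
So 8 goes to A.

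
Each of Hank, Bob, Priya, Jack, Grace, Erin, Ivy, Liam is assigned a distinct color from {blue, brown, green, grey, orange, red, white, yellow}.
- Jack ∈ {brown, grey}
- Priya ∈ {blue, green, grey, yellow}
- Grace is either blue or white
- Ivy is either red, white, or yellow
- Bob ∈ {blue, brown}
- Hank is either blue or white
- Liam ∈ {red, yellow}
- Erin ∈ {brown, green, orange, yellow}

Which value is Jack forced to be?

grey

Among the 8 variables, orange fits only Erin (and all 8 values in {blue, brown, green, grey, orange, red, white, yellow} must be used), so Erin = orange.
Among the 7 still-open variables, green fits only Priya (and all 7 values in {blue, brown, green, grey, red, white, yellow} must be used), so Priya = green.
The 6 still-open variables together cover exactly {blue, brown, grey, red, white, yellow} — 6 values for 6 variables — and grey appears only in Jack's list, so Jack = grey.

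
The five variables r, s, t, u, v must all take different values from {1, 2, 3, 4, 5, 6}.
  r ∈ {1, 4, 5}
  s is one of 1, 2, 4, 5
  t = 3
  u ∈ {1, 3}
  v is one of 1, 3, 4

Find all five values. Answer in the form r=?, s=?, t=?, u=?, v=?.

r=5, s=2, t=3, u=1, v=4

t must be 3 (only option left). So u, v can't be 3.
That leaves u = 1. Eliminate 1 elsewhere: r, s, v.
v must be 4 (only option left). So r, s can't be 4.
r has just one choice, so r = 5. Strike 5 from s.
That leaves s = 2.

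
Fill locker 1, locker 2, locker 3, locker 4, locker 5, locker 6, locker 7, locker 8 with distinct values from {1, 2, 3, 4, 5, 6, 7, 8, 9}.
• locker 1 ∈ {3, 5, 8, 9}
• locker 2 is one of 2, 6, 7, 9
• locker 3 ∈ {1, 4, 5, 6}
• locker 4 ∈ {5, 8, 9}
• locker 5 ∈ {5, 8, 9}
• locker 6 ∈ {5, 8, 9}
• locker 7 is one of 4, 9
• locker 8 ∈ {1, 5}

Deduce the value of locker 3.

6

The 3 variables locker 4, locker 5, locker 6 are confined to {5, 8, 9}, which locks those values in; drop them from locker 1, locker 2, locker 3, locker 7, locker 8.
That leaves locker 1 = 3.
locker 7's domain is down to {4}, so locker 7 = 4. Eliminate 4 elsewhere: locker 3.
That leaves locker 8 = 1. Strike 1 from locker 3.
So locker 3 = 6.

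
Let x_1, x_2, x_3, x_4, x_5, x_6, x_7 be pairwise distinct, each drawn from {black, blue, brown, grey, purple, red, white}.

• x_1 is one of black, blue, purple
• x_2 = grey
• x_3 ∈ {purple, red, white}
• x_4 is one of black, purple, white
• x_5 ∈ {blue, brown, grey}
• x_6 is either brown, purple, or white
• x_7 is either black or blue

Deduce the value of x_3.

red

x_2's domain is down to {grey}, so x_2 = grey. Remove grey from x_5.
Among the 6 still-open variables, red fits only x_3 (and all 6 values in {black, blue, brown, purple, red, white} must be used), so x_3 = red.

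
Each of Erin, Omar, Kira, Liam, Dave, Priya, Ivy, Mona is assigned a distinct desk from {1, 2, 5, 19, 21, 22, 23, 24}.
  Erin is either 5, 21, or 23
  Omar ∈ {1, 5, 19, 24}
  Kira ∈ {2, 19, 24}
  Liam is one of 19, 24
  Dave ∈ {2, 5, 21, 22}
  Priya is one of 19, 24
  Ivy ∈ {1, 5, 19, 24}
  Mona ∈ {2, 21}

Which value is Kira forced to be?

2

The 8 variables together cover exactly {1, 2, 5, 19, 21, 22, 23, 24} — 8 values for 8 variables — and 22 appears only in Dave's list, so Dave = 22.
The 7 still-open variables draw from only 7 values {1, 2, 5, 19, 21, 23, 24}, so each is used; only Erin can be 23, hence Erin = 23.
The 6 still-open variables draw from only 6 values {1, 2, 5, 19, 21, 24}, so each is used; only Mona can be 21, hence Mona = 21.
The 5 still-open variables draw from only 5 values {1, 2, 5, 19, 24}, so each is used; only Kira can be 2, hence Kira = 2.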